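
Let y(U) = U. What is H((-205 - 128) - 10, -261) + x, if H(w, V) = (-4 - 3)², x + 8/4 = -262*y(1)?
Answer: -215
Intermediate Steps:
x = -264 (x = -2 - 262*1 = -2 - 262 = -264)
H(w, V) = 49 (H(w, V) = (-7)² = 49)
H((-205 - 128) - 10, -261) + x = 49 - 264 = -215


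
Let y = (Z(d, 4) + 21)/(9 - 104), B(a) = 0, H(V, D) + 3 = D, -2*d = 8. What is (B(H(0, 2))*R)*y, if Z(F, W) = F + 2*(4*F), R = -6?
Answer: 0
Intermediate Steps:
d = -4 (d = -½*8 = -4)
H(V, D) = -3 + D
Z(F, W) = 9*F (Z(F, W) = F + 8*F = 9*F)
y = 3/19 (y = (9*(-4) + 21)/(9 - 104) = (-36 + 21)/(-95) = -15*(-1/95) = 3/19 ≈ 0.15789)
(B(H(0, 2))*R)*y = (0*(-6))*(3/19) = 0*(3/19) = 0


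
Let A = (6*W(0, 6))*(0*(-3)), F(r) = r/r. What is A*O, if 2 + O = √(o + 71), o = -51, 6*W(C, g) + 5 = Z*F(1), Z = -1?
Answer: 0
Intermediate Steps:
F(r) = 1
W(C, g) = -1 (W(C, g) = -⅚ + (-1*1)/6 = -⅚ + (⅙)*(-1) = -⅚ - ⅙ = -1)
A = 0 (A = (6*(-1))*(0*(-3)) = -6*0 = 0)
O = -2 + 2*√5 (O = -2 + √(-51 + 71) = -2 + √20 = -2 + 2*√5 ≈ 2.4721)
A*O = 0*(-2 + 2*√5) = 0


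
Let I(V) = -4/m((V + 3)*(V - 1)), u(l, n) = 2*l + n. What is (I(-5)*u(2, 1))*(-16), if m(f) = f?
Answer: 80/3 ≈ 26.667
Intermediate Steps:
u(l, n) = n + 2*l
I(V) = -4/((-1 + V)*(3 + V)) (I(V) = -4*1/((V - 1)*(V + 3)) = -4*1/((-1 + V)*(3 + V)) = -4/((-1 + V)*(3 + V)))
(I(-5)*u(2, 1))*(-16) = ((-4/(-3 + (-5)² + 2*(-5)))*(1 + 2*2))*(-16) = ((-4/(-3 + 25 - 10))*(1 + 4))*(-16) = (-4/12*5)*(-16) = (-4*1/12*5)*(-16) = -⅓*5*(-16) = -5/3*(-16) = 80/3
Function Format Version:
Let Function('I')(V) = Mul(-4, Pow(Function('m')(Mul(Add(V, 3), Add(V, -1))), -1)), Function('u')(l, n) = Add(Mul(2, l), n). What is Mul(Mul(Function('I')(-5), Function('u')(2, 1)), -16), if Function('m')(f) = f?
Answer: Rational(80, 3) ≈ 26.667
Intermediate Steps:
Function('u')(l, n) = Add(n, Mul(2, l))
Function('I')(V) = Mul(-4, Pow(Add(-1, V), -1), Pow(Add(3, V), -1)) (Function('I')(V) = Mul(-4, Pow(Mul(Add(V, 3), Add(V, -1)), -1)) = Mul(-4, Pow(Mul(Add(3, V), Add(-1, V)), -1)) = Mul(-4, Pow(Mul(Add(-1, V), Add(3, V)), -1)) = Mul(-4, Mul(Pow(Add(-1, V), -1), Pow(Add(3, V), -1))) = Mul(-4, Pow(Add(-1, V), -1), Pow(Add(3, V), -1)))
Mul(Mul(Function('I')(-5), Function('u')(2, 1)), -16) = Mul(Mul(Mul(-4, Pow(Add(-3, Pow(-5, 2), Mul(2, -5)), -1)), Add(1, Mul(2, 2))), -16) = Mul(Mul(Mul(-4, Pow(Add(-3, 25, -10), -1)), Add(1, 4)), -16) = Mul(Mul(Mul(-4, Pow(12, -1)), 5), -16) = Mul(Mul(Mul(-4, Rational(1, 12)), 5), -16) = Mul(Mul(Rational(-1, 3), 5), -16) = Mul(Rational(-5, 3), -16) = Rational(80, 3)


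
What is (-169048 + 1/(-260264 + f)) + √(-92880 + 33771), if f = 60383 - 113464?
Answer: -52970345561/313345 + I*√59109 ≈ -1.6905e+5 + 243.12*I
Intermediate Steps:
f = -53081
(-169048 + 1/(-260264 + f)) + √(-92880 + 33771) = (-169048 + 1/(-260264 - 53081)) + √(-92880 + 33771) = (-169048 + 1/(-313345)) + √(-59109) = (-169048 - 1/313345) + I*√59109 = -52970345561/313345 + I*√59109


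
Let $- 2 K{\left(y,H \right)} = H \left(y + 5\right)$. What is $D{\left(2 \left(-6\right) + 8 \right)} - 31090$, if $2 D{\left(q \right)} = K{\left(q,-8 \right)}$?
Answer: $-31088$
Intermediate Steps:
$K{\left(y,H \right)} = - \frac{H \left(5 + y\right)}{2}$ ($K{\left(y,H \right)} = - \frac{H \left(y + 5\right)}{2} = - \frac{H \left(5 + y\right)}{2}$)
$D{\left(q \right)} = 10 + 2 q$ ($D{\left(q \right)} = \frac{\left(- \frac{1}{2}\right) \left(-8\right) \left(5 + q\right)}{2} = \frac{20 + 4 q}{2} = 10 + 2 q$)
$D{\left(2 \left(-6\right) + 8 \right)} - 31090 = \left(10 + 2 \left(2 \left(-6\right) + 8\right)\right) - 31090 = \left(10 + 2 \left(-12 + 8\right)\right) - 31090 = \left(10 + 2 \left(-4\right)\right) - 31090 = \left(10 - 8\right) - 31090 = 2 - 31090 = -31088$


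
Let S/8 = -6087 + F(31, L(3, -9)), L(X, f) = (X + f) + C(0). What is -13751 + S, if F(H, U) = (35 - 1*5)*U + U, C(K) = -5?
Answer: -65175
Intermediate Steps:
L(X, f) = -5 + X + f (L(X, f) = (X + f) - 5 = -5 + X + f)
F(H, U) = 31*U (F(H, U) = (35 - 5)*U + U = 30*U + U = 31*U)
S = -51424 (S = 8*(-6087 + 31*(-5 + 3 - 9)) = 8*(-6087 + 31*(-11)) = 8*(-6087 - 341) = 8*(-6428) = -51424)
-13751 + S = -13751 - 51424 = -65175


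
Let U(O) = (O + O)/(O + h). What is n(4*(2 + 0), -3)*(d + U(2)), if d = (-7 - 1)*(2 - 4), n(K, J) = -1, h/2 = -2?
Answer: -14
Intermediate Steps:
h = -4 (h = 2*(-2) = -4)
d = 16 (d = -8*(-2) = 16)
U(O) = 2*O/(-4 + O) (U(O) = (O + O)/(O - 4) = (2*O)/(-4 + O) = 2*O/(-4 + O))
n(4*(2 + 0), -3)*(d + U(2)) = -(16 + 2*2/(-4 + 2)) = -(16 + 2*2/(-2)) = -(16 + 2*2*(-1/2)) = -(16 - 2) = -1*14 = -14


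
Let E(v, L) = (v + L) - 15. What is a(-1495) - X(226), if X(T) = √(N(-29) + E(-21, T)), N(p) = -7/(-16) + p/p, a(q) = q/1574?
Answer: -1495/1574 - √3063/4 ≈ -14.786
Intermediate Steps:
E(v, L) = -15 + L + v (E(v, L) = (L + v) - 15 = -15 + L + v)
a(q) = q/1574 (a(q) = q*(1/1574) = q/1574)
N(p) = 23/16 (N(p) = -7*(-1/16) + 1 = 7/16 + 1 = 23/16)
X(T) = √(-553/16 + T) (X(T) = √(23/16 + (-15 + T - 21)) = √(23/16 + (-36 + T)) = √(-553/16 + T))
a(-1495) - X(226) = (1/1574)*(-1495) - √(-553 + 16*226)/4 = -1495/1574 - √(-553 + 3616)/4 = -1495/1574 - √3063/4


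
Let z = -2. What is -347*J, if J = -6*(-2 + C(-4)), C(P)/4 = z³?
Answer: -70788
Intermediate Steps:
C(P) = -32 (C(P) = 4*(-2)³ = 4*(-8) = -32)
J = 204 (J = -6*(-2 - 32) = -6*(-34) = 204)
-347*J = -347*204 = -70788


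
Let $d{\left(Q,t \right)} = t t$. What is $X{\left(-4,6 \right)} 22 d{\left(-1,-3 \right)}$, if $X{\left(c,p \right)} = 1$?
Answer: $198$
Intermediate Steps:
$d{\left(Q,t \right)} = t^{2}$
$X{\left(-4,6 \right)} 22 d{\left(-1,-3 \right)} = 1 \cdot 22 \left(-3\right)^{2} = 22 \cdot 9 = 198$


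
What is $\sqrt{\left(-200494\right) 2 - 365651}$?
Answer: $i \sqrt{766639} \approx 875.58 i$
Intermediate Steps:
$\sqrt{\left(-200494\right) 2 - 365651} = \sqrt{-400988 - 365651} = \sqrt{-766639} = i \sqrt{766639}$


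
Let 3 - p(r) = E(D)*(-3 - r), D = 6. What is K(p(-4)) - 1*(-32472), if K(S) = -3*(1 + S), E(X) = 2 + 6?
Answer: 32484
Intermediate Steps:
E(X) = 8
p(r) = 27 + 8*r (p(r) = 3 - 8*(-3 - r) = 3 - (-24 - 8*r) = 3 + (24 + 8*r) = 27 + 8*r)
K(S) = -3 - 3*S
K(p(-4)) - 1*(-32472) = (-3 - 3*(27 + 8*(-4))) - 1*(-32472) = (-3 - 3*(27 - 32)) + 32472 = (-3 - 3*(-5)) + 32472 = (-3 + 15) + 32472 = 12 + 32472 = 32484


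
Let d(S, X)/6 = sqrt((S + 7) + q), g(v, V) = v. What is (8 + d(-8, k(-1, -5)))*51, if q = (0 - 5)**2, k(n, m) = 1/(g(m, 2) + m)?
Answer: 408 + 612*sqrt(6) ≈ 1907.1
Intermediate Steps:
k(n, m) = 1/(2*m) (k(n, m) = 1/(m + m) = 1/(2*m))
q = 25 (q = (-5)**2 = 25)
d(S, X) = 6*sqrt(32 + S) (d(S, X) = 6*sqrt((S + 7) + 25) = 6*sqrt((7 + S) + 25) = 6*sqrt(32 + S))
(8 + d(-8, k(-1, -5)))*51 = (8 + 6*sqrt(32 - 8))*51 = (8 + 6*sqrt(24))*51 = (8 + 6*(2*sqrt(6)))*51 = (8 + 12*sqrt(6))*51 = 408 + 612*sqrt(6)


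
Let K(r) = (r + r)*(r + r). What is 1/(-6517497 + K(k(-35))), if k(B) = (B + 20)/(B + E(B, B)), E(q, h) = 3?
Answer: -256/1668479007 ≈ -1.5343e-7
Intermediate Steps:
k(B) = (20 + B)/(3 + B) (k(B) = (B + 20)/(B + 3) = (20 + B)/(3 + B))
K(r) = 4*r² (K(r) = (2*r)*(2*r) = 4*r²)
1/(-6517497 + K(k(-35))) = 1/(-6517497 + 4*((20 - 35)/(3 - 35))²) = 1/(-6517497 + 4*(-15/(-32))²) = 1/(-6517497 + 4*(-1/32*(-15))²) = 1/(-6517497 + 4*(15/32)²) = 1/(-6517497 + 4*(225/1024)) = 1/(-6517497 + 225/256) = 1/(-1668479007/256) = -256/1668479007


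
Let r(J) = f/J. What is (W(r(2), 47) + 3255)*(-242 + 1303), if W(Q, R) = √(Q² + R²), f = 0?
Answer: 3503422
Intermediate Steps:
r(J) = 0 (r(J) = 0/J = 0)
(W(r(2), 47) + 3255)*(-242 + 1303) = (√(0² + 47²) + 3255)*(-242 + 1303) = (√(0 + 2209) + 3255)*1061 = (√2209 + 3255)*1061 = (47 + 3255)*1061 = 3302*1061 = 3503422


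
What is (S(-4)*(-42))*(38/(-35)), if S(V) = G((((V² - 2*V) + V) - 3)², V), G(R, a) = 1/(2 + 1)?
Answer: 76/5 ≈ 15.200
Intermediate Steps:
G(R, a) = ⅓ (G(R, a) = 1/3 = ⅓)
S(V) = ⅓
(S(-4)*(-42))*(38/(-35)) = ((⅓)*(-42))*(38/(-35)) = -532*(-1)/35 = -14*(-38/35) = 76/5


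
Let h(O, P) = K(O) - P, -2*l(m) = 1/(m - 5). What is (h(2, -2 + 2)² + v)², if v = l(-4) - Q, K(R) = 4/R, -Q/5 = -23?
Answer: 3988009/324 ≈ 12309.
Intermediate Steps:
Q = 115 (Q = -5*(-23) = 115)
l(m) = -1/(2*(-5 + m)) (l(m) = -1/(2*(m - 5)) = -1/(2*(-5 + m)))
h(O, P) = -P + 4/O (h(O, P) = 4/O - P = -P + 4/O)
v = -2069/18 (v = -1/(-10 + 2*(-4)) - 1*115 = -1/(-10 - 8) - 115 = -1/(-18) - 115 = -1*(-1/18) - 115 = 1/18 - 115 = -2069/18 ≈ -114.94)
(h(2, -2 + 2)² + v)² = ((-(-2 + 2) + 4/2)² - 2069/18)² = ((-1*0 + 4*(½))² - 2069/18)² = ((0 + 2)² - 2069/18)² = (2² - 2069/18)² = (4 - 2069/18)² = (-1997/18)² = 3988009/324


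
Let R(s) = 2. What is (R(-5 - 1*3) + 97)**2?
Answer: 9801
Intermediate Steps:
(R(-5 - 1*3) + 97)**2 = (2 + 97)**2 = 99**2 = 9801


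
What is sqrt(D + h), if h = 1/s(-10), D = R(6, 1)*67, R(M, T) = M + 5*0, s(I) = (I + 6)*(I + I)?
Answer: sqrt(160805)/20 ≈ 20.050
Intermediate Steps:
s(I) = 2*I*(6 + I) (s(I) = (6 + I)*(2*I) = 2*I*(6 + I))
R(M, T) = M (R(M, T) = M + 0 = M)
D = 402 (D = 6*67 = 402)
h = 1/80 (h = 1/(2*(-10)*(6 - 10)) = 1/(2*(-10)*(-4)) = 1/80 ≈ 0.012500)
sqrt(D + h) = sqrt(402 + 1/80) = sqrt(32161/80) = sqrt(160805)/20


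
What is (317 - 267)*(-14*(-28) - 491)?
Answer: -4950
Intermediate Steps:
(317 - 267)*(-14*(-28) - 491) = 50*(392 - 491) = 50*(-99) = -4950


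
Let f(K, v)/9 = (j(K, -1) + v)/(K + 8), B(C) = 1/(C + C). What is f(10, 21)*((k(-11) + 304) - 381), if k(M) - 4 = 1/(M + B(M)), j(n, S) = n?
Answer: -550591/486 ≈ -1132.9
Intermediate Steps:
B(C) = 1/(2*C)
k(M) = 4 + 1/(M + 1/(2*M))
f(K, v) = 9*(K + v)/(8 + K) (f(K, v) = 9*((K + v)/(K + 8)) = 9*((K + v)/(8 + K)) = 9*(K + v)/(8 + K))
f(10, 21)*((k(-11) + 304) - 381) = (9*(10 + 21)/(8 + 10))*((2*(2 - 11*(1 + 4*(-11)))/(1 + 2*(-11)**2) + 304) - 381) = (9*31/18)*((2*(2 - 11*(1 - 44))/(1 + 2*121) + 304) - 381) = (9*(1/18)*31)*((2*(2 - 11*(-43))/(1 + 242) + 304) - 381) = 31*((2*(2 + 473)/243 + 304) - 381)/2 = 31*((2*(1/243)*475 + 304) - 381)/2 = 31*((950/243 + 304) - 381)/2 = 31*(74822/243 - 381)/2 = (31/2)*(-17761/243) = -550591/486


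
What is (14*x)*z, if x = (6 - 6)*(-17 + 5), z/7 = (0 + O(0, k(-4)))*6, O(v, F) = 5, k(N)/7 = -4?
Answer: 0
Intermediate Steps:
k(N) = -28 (k(N) = 7*(-4) = -28)
z = 210 (z = 7*((0 + 5)*6) = 7*(5*6) = 7*30 = 210)
x = 0 (x = 0*(-12) = 0)
(14*x)*z = (14*0)*210 = 0*210 = 0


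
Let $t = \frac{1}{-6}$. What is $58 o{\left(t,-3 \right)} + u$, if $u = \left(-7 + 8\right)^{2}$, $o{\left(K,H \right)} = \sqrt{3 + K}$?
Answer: $1 + \frac{29 \sqrt{102}}{3} \approx 98.629$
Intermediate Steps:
$t = - \frac{1}{6} \approx -0.16667$
$u = 1$ ($u = 1^{2} = 1$)
$58 o{\left(t,-3 \right)} + u = 58 \sqrt{3 - \frac{1}{6}} + 1 = 58 \sqrt{\frac{17}{6}} + 1 = 58 \frac{\sqrt{102}}{6} + 1 = \frac{29 \sqrt{102}}{3} + 1 = 1 + \frac{29 \sqrt{102}}{3}$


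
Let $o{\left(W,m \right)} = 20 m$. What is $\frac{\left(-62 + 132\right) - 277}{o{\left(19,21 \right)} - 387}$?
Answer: $- \frac{69}{11} \approx -6.2727$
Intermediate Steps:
$\frac{\left(-62 + 132\right) - 277}{o{\left(19,21 \right)} - 387} = \frac{\left(-62 + 132\right) - 277}{20 \cdot 21 - 387} = \frac{70 - 277}{420 - 387} = - \frac{207}{33} = \left(-207\right) \frac{1}{33} = - \frac{69}{11}$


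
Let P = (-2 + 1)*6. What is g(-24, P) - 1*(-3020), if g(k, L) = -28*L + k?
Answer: 3164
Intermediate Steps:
P = -6 (P = -1*6 = -6)
g(k, L) = k - 28*L
g(-24, P) - 1*(-3020) = (-24 - 28*(-6)) - 1*(-3020) = (-24 + 168) + 3020 = 144 + 3020 = 3164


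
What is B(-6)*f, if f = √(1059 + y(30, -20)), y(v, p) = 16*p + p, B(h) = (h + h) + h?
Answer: -18*√719 ≈ -482.66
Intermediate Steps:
B(h) = 3*h (B(h) = 2*h + h = 3*h)
y(v, p) = 17*p
f = √719 (f = √(1059 + 17*(-20)) = √(1059 - 340) = √719 ≈ 26.814)
B(-6)*f = (3*(-6))*√719 = -18*√719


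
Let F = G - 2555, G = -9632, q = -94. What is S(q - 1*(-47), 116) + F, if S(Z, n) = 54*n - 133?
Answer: -6056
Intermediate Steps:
S(Z, n) = -133 + 54*n
F = -12187 (F = -9632 - 2555 = -12187)
S(q - 1*(-47), 116) + F = (-133 + 54*116) - 12187 = (-133 + 6264) - 12187 = 6131 - 12187 = -6056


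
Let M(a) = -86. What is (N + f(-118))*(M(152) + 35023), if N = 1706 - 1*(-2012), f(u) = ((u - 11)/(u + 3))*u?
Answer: 626356612/5 ≈ 1.2527e+8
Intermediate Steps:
f(u) = u*(-11 + u)/(3 + u) (f(u) = ((-11 + u)/(3 + u))*u = u*(-11 + u)/(3 + u))
N = 3718 (N = 1706 + 2012 = 3718)
(N + f(-118))*(M(152) + 35023) = (3718 - 118*(-11 - 118)/(3 - 118))*(-86 + 35023) = (3718 - 118*(-129)/(-115))*34937 = (3718 - 118*(-1/115)*(-129))*34937 = (3718 - 15222/115)*34937 = (412348/115)*34937 = 626356612/5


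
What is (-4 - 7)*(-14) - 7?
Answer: 147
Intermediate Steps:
(-4 - 7)*(-14) - 7 = -11*(-14) - 7 = 154 - 7 = 147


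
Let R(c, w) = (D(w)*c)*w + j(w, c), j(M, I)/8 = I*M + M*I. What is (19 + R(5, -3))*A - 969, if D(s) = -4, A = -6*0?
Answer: -969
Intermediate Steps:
A = 0
j(M, I) = 16*I*M (j(M, I) = 8*(I*M + M*I) = 8*(I*M + I*M) = 8*(2*I*M) = 16*I*M)
R(c, w) = 12*c*w (R(c, w) = (-4*c)*w + 16*c*w = -4*c*w + 16*c*w = 12*c*w)
(19 + R(5, -3))*A - 969 = (19 + 12*5*(-3))*0 - 969 = (19 - 180)*0 - 969 = -161*0 - 969 = 0 - 969 = -969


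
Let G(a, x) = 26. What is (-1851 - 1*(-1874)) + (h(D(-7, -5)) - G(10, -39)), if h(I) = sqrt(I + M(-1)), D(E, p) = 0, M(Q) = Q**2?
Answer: -2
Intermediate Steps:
h(I) = sqrt(1 + I) (h(I) = sqrt(I + (-1)**2) = sqrt(I + 1) = sqrt(1 + I))
(-1851 - 1*(-1874)) + (h(D(-7, -5)) - G(10, -39)) = (-1851 - 1*(-1874)) + (sqrt(1 + 0) - 1*26) = (-1851 + 1874) + (sqrt(1) - 26) = 23 + (1 - 26) = 23 - 25 = -2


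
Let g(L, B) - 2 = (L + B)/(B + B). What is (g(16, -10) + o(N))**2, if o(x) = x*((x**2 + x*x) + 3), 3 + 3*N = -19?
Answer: 47716470481/72900 ≈ 6.5455e+5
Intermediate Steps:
N = -22/3 (N = -1 + (1/3)*(-19) = -1 - 19/3 = -22/3 ≈ -7.3333)
g(L, B) = 2 + (B + L)/(2*B) (g(L, B) = 2 + (L + B)/(B + B) = 2 + (B + L)/((2*B)) = 2 + (B + L)*(1/(2*B)) = 2 + (B + L)/(2*B))
o(x) = x*(3 + 2*x**2) (o(x) = x*((x**2 + x**2) + 3) = x*(2*x**2 + 3) = x*(3 + 2*x**2))
(g(16, -10) + o(N))**2 = ((1/2)*(16 + 5*(-10))/(-10) - 22*(3 + 2*(-22/3)**2)/3)**2 = ((1/2)*(-1/10)*(16 - 50) - 22*(3 + 2*(484/9))/3)**2 = ((1/2)*(-1/10)*(-34) - 22*(3 + 968/9)/3)**2 = (17/10 - 22/3*995/9)**2 = (17/10 - 21890/27)**2 = (-218441/270)**2 = 47716470481/72900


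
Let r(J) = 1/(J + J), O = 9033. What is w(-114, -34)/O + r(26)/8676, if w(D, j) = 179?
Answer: 26921747/1358418672 ≈ 0.019818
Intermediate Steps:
r(J) = 1/(2*J)
w(-114, -34)/O + r(26)/8676 = 179/9033 + ((½)/26)/8676 = 179*(1/9033) + ((½)*(1/26))*(1/8676) = 179/9033 + (1/52)*(1/8676) = 179/9033 + 1/451152 = 26921747/1358418672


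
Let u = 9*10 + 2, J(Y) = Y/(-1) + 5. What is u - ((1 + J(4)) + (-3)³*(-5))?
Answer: -45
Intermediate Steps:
J(Y) = 5 - Y (J(Y) = Y*(-1) + 5 = -Y + 5 = 5 - Y)
u = 92 (u = 90 + 2 = 92)
u - ((1 + J(4)) + (-3)³*(-5)) = 92 - ((1 + (5 - 1*4)) + (-3)³*(-5)) = 92 - ((1 + (5 - 4)) - 27*(-5)) = 92 - ((1 + 1) + 135) = 92 - (2 + 135) = 92 - 1*137 = 92 - 137 = -45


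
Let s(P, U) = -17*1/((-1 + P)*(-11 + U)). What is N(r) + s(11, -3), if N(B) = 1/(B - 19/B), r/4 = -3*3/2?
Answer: 533/8540 ≈ 0.062412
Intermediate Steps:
r = -18 (r = 4*(-3*3/2) = 4*(-9*½) = 4*(-9/2) = -18)
s(P, U) = -17/((-1 + P)*(-11 + U))
N(r) + s(11, -3) = -18/(-19 + (-18)²) - 17/(11 - 1*(-3) - 11*11 + 11*(-3)) = -18/(-19 + 324) - 17/(11 + 3 - 121 - 33) = -18/305 - 17/(-140) = -18*1/305 - 17*(-1/140) = -18/305 + 17/140 = 533/8540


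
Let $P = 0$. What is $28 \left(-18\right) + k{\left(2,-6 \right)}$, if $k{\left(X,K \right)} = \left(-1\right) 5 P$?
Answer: $-504$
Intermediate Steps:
$k{\left(X,K \right)} = 0$ ($k{\left(X,K \right)} = \left(-1\right) 5 \cdot 0 = \left(-5\right) 0 = 0$)
$28 \left(-18\right) + k{\left(2,-6 \right)} = 28 \left(-18\right) + 0 = -504 + 0 = -504$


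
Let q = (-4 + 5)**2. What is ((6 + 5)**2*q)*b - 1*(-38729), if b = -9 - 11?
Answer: 36309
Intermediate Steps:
q = 1 (q = 1**2 = 1)
b = -20
((6 + 5)**2*q)*b - 1*(-38729) = ((6 + 5)**2*1)*(-20) - 1*(-38729) = (11**2*1)*(-20) + 38729 = (121*1)*(-20) + 38729 = 121*(-20) + 38729 = -2420 + 38729 = 36309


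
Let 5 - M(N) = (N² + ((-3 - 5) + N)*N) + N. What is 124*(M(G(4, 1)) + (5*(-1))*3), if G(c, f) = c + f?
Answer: -3100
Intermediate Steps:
M(N) = 5 - N - N² - N*(-8 + N) (M(N) = 5 - ((N² + ((-3 - 5) + N)*N) + N) = 5 - ((N² + (-8 + N)*N) + N) = 5 - ((N² + N*(-8 + N)) + N) = 5 - (N + N² + N*(-8 + N)) = 5 + (-N - N² - N*(-8 + N)) = 5 - N - N² - N*(-8 + N))
124*(M(G(4, 1)) + (5*(-1))*3) = 124*((5 - 2*(4 + 1)² + 7*(4 + 1)) + (5*(-1))*3) = 124*((5 - 2*5² + 7*5) - 5*3) = 124*((5 - 2*25 + 35) - 15) = 124*((5 - 50 + 35) - 15) = 124*(-10 - 15) = 124*(-25) = -3100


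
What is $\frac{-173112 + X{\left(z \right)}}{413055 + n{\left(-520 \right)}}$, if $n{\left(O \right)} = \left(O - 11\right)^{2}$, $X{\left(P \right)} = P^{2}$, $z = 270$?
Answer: $- \frac{1193}{8274} \approx -0.14419$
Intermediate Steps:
$n{\left(O \right)} = \left(-11 + O\right)^{2}$
$\frac{-173112 + X{\left(z \right)}}{413055 + n{\left(-520 \right)}} = \frac{-173112 + 270^{2}}{413055 + \left(-11 - 520\right)^{2}} = \frac{-173112 + 72900}{413055 + \left(-531\right)^{2}} = - \frac{100212}{413055 + 281961} = - \frac{100212}{695016} = \left(-100212\right) \frac{1}{695016} = - \frac{1193}{8274}$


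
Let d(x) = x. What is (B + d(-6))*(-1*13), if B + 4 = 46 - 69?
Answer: 429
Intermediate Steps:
B = -27 (B = -4 + (46 - 69) = -4 - 23 = -27)
(B + d(-6))*(-1*13) = (-27 - 6)*(-1*13) = -33*(-13) = 429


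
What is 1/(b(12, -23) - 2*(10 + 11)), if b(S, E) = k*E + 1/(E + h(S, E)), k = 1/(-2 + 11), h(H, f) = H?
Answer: -99/4420 ≈ -0.022398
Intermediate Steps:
k = ⅑ (k = 1/9 = ⅑ ≈ 0.11111)
b(S, E) = 1/(E + S) + E/9 (b(S, E) = E/9 + 1/(E + S) = 1/(E + S) + E/9)
1/(b(12, -23) - 2*(10 + 11)) = 1/((9 + (-23)² - 23*12)/(9*(-23 + 12)) - 2*(10 + 11)) = 1/((⅑)*(9 + 529 - 276)/(-11) - 2*21) = 1/((⅑)*(-1/11)*262 - 42) = 1/(-262/99 - 42) = 1/(-4420/99) = -99/4420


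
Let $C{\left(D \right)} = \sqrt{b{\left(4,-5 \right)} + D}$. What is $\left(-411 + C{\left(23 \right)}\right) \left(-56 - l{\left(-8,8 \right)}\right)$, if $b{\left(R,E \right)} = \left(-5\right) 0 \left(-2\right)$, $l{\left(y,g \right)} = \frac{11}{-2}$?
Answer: $\frac{41511}{2} - \frac{101 \sqrt{23}}{2} \approx 20513.0$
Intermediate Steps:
$l{\left(y,g \right)} = - \frac{11}{2}$ ($l{\left(y,g \right)} = 11 \left(- \frac{1}{2}\right) = - \frac{11}{2}$)
$b{\left(R,E \right)} = 0$ ($b{\left(R,E \right)} = 0 \left(-2\right) = 0$)
$C{\left(D \right)} = \sqrt{D}$ ($C{\left(D \right)} = \sqrt{0 + D} = \sqrt{D}$)
$\left(-411 + C{\left(23 \right)}\right) \left(-56 - l{\left(-8,8 \right)}\right) = \left(-411 + \sqrt{23}\right) \left(-56 - - \frac{11}{2}\right) = \left(-411 + \sqrt{23}\right) \left(-56 + \frac{11}{2}\right) = \left(-411 + \sqrt{23}\right) \left(- \frac{101}{2}\right) = \frac{41511}{2} - \frac{101 \sqrt{23}}{2}$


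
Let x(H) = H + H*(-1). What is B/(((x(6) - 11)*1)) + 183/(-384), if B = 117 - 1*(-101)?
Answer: -28575/1408 ≈ -20.295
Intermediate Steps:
x(H) = 0 (x(H) = H - H = 0)
B = 218 (B = 117 + 101 = 218)
B/(((x(6) - 11)*1)) + 183/(-384) = 218/(((0 - 11)*1)) + 183/(-384) = 218/((-11*1)) + 183*(-1/384) = 218/(-11) - 61/128 = 218*(-1/11) - 61/128 = -218/11 - 61/128 = -28575/1408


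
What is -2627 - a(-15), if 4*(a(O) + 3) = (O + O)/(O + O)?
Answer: -10497/4 ≈ -2624.3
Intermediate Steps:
a(O) = -11/4 (a(O) = -3 + ((O + O)/(O + O))/4 = -3 + ((2*O)/((2*O)))/4 = -3 + ((2*O)*(1/(2*O)))/4 = -3 + (1/4)*1 = -3 + 1/4 = -11/4)
-2627 - a(-15) = -2627 - 1*(-11/4) = -2627 + 11/4 = -10497/4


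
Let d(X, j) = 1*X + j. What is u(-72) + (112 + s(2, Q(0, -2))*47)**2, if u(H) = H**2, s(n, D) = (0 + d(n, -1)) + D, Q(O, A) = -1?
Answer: 17728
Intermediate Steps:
d(X, j) = X + j
s(n, D) = -1 + D + n (s(n, D) = (0 + (n - 1)) + D = (0 + (-1 + n)) + D = (-1 + n) + D = -1 + D + n)
u(-72) + (112 + s(2, Q(0, -2))*47)**2 = (-72)**2 + (112 + (-1 - 1 + 2)*47)**2 = 5184 + (112 + 0*47)**2 = 5184 + (112 + 0)**2 = 5184 + 112**2 = 5184 + 12544 = 17728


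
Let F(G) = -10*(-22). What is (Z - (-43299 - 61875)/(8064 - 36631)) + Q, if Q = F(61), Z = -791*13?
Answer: -287574895/28567 ≈ -10067.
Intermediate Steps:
Z = -10283
F(G) = 220
Q = 220
(Z - (-43299 - 61875)/(8064 - 36631)) + Q = (-10283 - (-43299 - 61875)/(8064 - 36631)) + 220 = (-10283 - (-105174)/(-28567)) + 220 = (-10283 - (-105174)*(-1)/28567) + 220 = (-10283 - 1*105174/28567) + 220 = (-10283 - 105174/28567) + 220 = -293859635/28567 + 220 = -287574895/28567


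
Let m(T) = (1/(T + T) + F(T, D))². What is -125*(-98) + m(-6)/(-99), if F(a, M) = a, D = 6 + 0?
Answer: 174630671/14256 ≈ 12250.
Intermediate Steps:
D = 6
m(T) = (T + 1/(2*T))² (m(T) = (1/(T + T) + T)² = (1/(2*T) + T)² = (T + 1/(2*T))²)
-125*(-98) + m(-6)/(-99) = -125*(-98) + ((¼)*(1 + 2*(-6)²)²/(-6)²)/(-99) = 12250 + ((¼)*(1/36)*(1 + 2*36)²)*(-1/99) = 12250 + ((¼)*(1/36)*(1 + 72)²)*(-1/99) = 12250 + ((¼)*(1/36)*73²)*(-1/99) = 12250 + ((¼)*(1/36)*5329)*(-1/99) = 12250 + (5329/144)*(-1/99) = 12250 - 5329/14256 = 174630671/14256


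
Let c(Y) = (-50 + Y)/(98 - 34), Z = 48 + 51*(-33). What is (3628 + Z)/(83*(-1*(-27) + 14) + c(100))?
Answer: 63776/108921 ≈ 0.58553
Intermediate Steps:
Z = -1635 (Z = 48 - 1683 = -1635)
c(Y) = -25/32 + Y/64 (c(Y) = (-50 + Y)/64 = (-50 + Y)*(1/64) = -25/32 + Y/64)
(3628 + Z)/(83*(-1*(-27) + 14) + c(100)) = (3628 - 1635)/(83*(-1*(-27) + 14) + (-25/32 + (1/64)*100)) = 1993/(83*(27 + 14) + (-25/32 + 25/16)) = 1993/(83*41 + 25/32) = 1993/(3403 + 25/32) = 1993/(108921/32) = 1993*(32/108921) = 63776/108921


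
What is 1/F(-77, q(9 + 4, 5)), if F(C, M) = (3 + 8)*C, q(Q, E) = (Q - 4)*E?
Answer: -1/847 ≈ -0.0011806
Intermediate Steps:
q(Q, E) = E*(-4 + Q) (q(Q, E) = (-4 + Q)*E = E*(-4 + Q))
F(C, M) = 11*C
1/F(-77, q(9 + 4, 5)) = 1/(11*(-77)) = 1/(-847) = -1/847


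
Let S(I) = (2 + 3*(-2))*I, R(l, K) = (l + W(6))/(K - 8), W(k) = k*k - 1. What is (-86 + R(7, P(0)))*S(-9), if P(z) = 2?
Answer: -3348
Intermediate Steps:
W(k) = -1 + k**2 (W(k) = k**2 - 1 = -1 + k**2)
R(l, K) = (35 + l)/(-8 + K) (R(l, K) = (l + (-1 + 6**2))/(K - 8) = (l + (-1 + 36))/(-8 + K) = (l + 35)/(-8 + K) = (35 + l)/(-8 + K))
S(I) = -4*I (S(I) = (2 - 6)*I = -4*I)
(-86 + R(7, P(0)))*S(-9) = (-86 + (35 + 7)/(-8 + 2))*(-4*(-9)) = (-86 + 42/(-6))*36 = (-86 - 1/6*42)*36 = (-86 - 7)*36 = -93*36 = -3348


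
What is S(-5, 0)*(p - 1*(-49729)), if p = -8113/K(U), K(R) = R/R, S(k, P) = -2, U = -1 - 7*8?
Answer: -83232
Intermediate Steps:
U = -57 (U = -1 - 56 = -57)
K(R) = 1
p = -8113 (p = -8113/1 = -8113*1 = -8113)
S(-5, 0)*(p - 1*(-49729)) = -2*(-8113 - 1*(-49729)) = -2*(-8113 + 49729) = -2*41616 = -83232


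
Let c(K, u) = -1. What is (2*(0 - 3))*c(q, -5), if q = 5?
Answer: 6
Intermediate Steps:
(2*(0 - 3))*c(q, -5) = (2*(0 - 3))*(-1) = (2*(-3))*(-1) = -6*(-1) = 6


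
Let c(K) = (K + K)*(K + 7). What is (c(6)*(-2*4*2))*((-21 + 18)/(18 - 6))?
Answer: 624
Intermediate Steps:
c(K) = 2*K*(7 + K) (c(K) = (2*K)*(7 + K) = 2*K*(7 + K))
(c(6)*(-2*4*2))*((-21 + 18)/(18 - 6)) = ((2*6*(7 + 6))*(-2*4*2))*((-21 + 18)/(18 - 6)) = ((2*6*13)*(-8*2))*(-3/12) = (156*(-16))*(-3*1/12) = -2496*(-1/4) = 624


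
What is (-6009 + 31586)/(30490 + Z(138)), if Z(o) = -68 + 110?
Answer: 25577/30532 ≈ 0.83771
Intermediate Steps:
Z(o) = 42
(-6009 + 31586)/(30490 + Z(138)) = (-6009 + 31586)/(30490 + 42) = 25577/30532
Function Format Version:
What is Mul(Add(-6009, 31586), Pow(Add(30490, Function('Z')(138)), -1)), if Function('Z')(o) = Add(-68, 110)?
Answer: Rational(25577, 30532) ≈ 0.83771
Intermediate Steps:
Function('Z')(o) = 42
Mul(Add(-6009, 31586), Pow(Add(30490, Function('Z')(138)), -1)) = Mul(Add(-6009, 31586), Pow(Add(30490, 42), -1)) = Mul(25577, Pow(30532, -1)) = Mul(25577, Rational(1, 30532)) = Rational(25577, 30532)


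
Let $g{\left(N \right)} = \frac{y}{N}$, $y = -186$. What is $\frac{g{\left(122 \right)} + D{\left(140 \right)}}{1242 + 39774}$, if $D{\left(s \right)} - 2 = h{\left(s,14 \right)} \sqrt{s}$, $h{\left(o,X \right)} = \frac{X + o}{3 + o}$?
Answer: $\frac{29}{2501976} + \frac{7 \sqrt{35}}{133302} \approx 0.00032226$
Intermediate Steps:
$h{\left(o,X \right)} = \frac{X + o}{3 + o}$
$g{\left(N \right)} = - \frac{186}{N}$
$D{\left(s \right)} = 2 + \frac{\sqrt{s} \left(14 + s\right)}{3 + s}$ ($D{\left(s \right)} = 2 + \frac{14 + s}{3 + s} \sqrt{s} = 2 + \frac{\sqrt{s} \left(14 + s\right)}{3 + s}$)
$\frac{g{\left(122 \right)} + D{\left(140 \right)}}{1242 + 39774} = \frac{- \frac{186}{122} + \frac{6 + 2 \cdot 140 + \sqrt{140} \left(14 + 140\right)}{3 + 140}}{1242 + 39774} = \frac{\left(-186\right) \frac{1}{122} + \frac{6 + 280 + 2 \sqrt{35} \cdot 154}{143}}{41016} = \left(- \frac{93}{61} + \frac{6 + 280 + 308 \sqrt{35}}{143}\right) \frac{1}{41016} = \left(- \frac{93}{61} + \frac{286 + 308 \sqrt{35}}{143}\right) \frac{1}{41016} = \left(- \frac{93}{61} + \left(2 + \frac{28 \sqrt{35}}{13}\right)\right) \frac{1}{41016} = \left(\frac{29}{61} + \frac{28 \sqrt{35}}{13}\right) \frac{1}{41016} = \frac{29}{2501976} + \frac{7 \sqrt{35}}{133302}$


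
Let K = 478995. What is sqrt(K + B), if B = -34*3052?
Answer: sqrt(375227) ≈ 612.56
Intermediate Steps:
B = -103768
sqrt(K + B) = sqrt(478995 - 103768) = sqrt(375227)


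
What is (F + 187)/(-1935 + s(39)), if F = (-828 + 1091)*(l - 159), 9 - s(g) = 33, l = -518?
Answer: 59288/653 ≈ 90.793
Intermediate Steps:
s(g) = -24 (s(g) = 9 - 1*33 = 9 - 33 = -24)
F = -178051 (F = (-828 + 1091)*(-518 - 159) = 263*(-677) = -178051)
(F + 187)/(-1935 + s(39)) = (-178051 + 187)/(-1935 - 24) = -177864/(-1959) = -177864*(-1/1959) = 59288/653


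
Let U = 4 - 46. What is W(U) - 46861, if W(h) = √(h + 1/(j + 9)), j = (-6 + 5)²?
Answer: -46861 + I*√4190/10 ≈ -46861.0 + 6.473*I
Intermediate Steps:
j = 1 (j = (-1)² = 1)
U = -42
W(h) = √(⅒ + h) (W(h) = √(h + 1/(1 + 9)) = √(h + 1/10) = √(h + ⅒) = √(⅒ + h))
W(U) - 46861 = √(10 + 100*(-42))/10 - 46861 = √(10 - 4200)/10 - 46861 = √(-4190)/10 - 46861 = (I*√4190)/10 - 46861 = I*√4190/10 - 46861 = -46861 + I*√4190/10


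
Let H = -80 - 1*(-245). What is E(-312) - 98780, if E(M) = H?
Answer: -98615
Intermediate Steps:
H = 165 (H = -80 + 245 = 165)
E(M) = 165
E(-312) - 98780 = 165 - 98780 = -98615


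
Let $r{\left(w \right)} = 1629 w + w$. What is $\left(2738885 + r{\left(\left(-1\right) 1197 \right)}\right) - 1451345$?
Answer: $-663570$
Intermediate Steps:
$r{\left(w \right)} = 1630 w$
$\left(2738885 + r{\left(\left(-1\right) 1197 \right)}\right) - 1451345 = \left(2738885 + 1630 \left(\left(-1\right) 1197\right)\right) - 1451345 = \left(2738885 + 1630 \left(-1197\right)\right) + \left(-1476183 + 24838\right) = \left(2738885 - 1951110\right) - 1451345 = 787775 - 1451345 = -663570$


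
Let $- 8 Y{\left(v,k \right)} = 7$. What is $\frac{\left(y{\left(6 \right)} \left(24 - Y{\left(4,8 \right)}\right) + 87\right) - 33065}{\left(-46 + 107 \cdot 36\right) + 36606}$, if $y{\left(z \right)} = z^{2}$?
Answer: $- \frac{64165}{80824} \approx -0.79389$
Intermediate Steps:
$Y{\left(v,k \right)} = - \frac{7}{8}$ ($Y{\left(v,k \right)} = \left(- \frac{1}{8}\right) 7 = - \frac{7}{8}$)
$\frac{\left(y{\left(6 \right)} \left(24 - Y{\left(4,8 \right)}\right) + 87\right) - 33065}{\left(-46 + 107 \cdot 36\right) + 36606} = \frac{\left(6^{2} \left(24 - - \frac{7}{8}\right) + 87\right) - 33065}{\left(-46 + 107 \cdot 36\right) + 36606} = \frac{\left(36 \left(24 + \frac{7}{8}\right) + 87\right) - 33065}{\left(-46 + 3852\right) + 36606} = \frac{\left(36 \cdot \frac{199}{8} + 87\right) - 33065}{3806 + 36606} = \frac{\left(\frac{1791}{2} + 87\right) - 33065}{40412} = \left(\frac{1965}{2} - 33065\right) \frac{1}{40412} = \left(- \frac{64165}{2}\right) \frac{1}{40412} = - \frac{64165}{80824}$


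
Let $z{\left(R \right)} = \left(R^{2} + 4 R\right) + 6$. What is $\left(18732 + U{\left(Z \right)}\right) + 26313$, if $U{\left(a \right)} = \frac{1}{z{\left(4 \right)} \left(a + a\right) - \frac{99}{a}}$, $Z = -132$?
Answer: $\frac{1807430621}{40125} \approx 45045.0$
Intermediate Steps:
$z{\left(R \right)} = 6 + R^{2} + 4 R$
$U{\left(a \right)} = \frac{1}{- \frac{99}{a} + 76 a}$ ($U{\left(a \right)} = \frac{1}{\left(6 + 4^{2} + 4 \cdot 4\right) \left(a + a\right) - \frac{99}{a}} = \frac{1}{\left(6 + 16 + 16\right) 2 a - \frac{99}{a}} = \frac{1}{38 \cdot 2 a - \frac{99}{a}} = \frac{1}{76 a - \frac{99}{a}} = \frac{1}{- \frac{99}{a} + 76 a}$)
$\left(18732 + U{\left(Z \right)}\right) + 26313 = \left(18732 - \frac{132}{-99 + 76 \left(-132\right)^{2}}\right) + 26313 = \left(18732 - \frac{132}{-99 + 76 \cdot 17424}\right) + 26313 = \left(18732 - \frac{132}{-99 + 1324224}\right) + 26313 = \left(18732 - \frac{132}{1324125}\right) + 26313 = \left(18732 - \frac{4}{40125}\right) + 26313 = \frac{751621496}{40125} + 26313 = \frac{1807430621}{40125}$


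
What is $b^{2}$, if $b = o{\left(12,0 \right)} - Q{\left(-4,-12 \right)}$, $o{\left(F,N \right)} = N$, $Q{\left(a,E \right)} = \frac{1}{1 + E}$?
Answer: $\frac{1}{121} \approx 0.0082645$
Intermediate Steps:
$b = \frac{1}{11}$ ($b = 0 - \frac{1}{1 - 12} = 0 - \frac{1}{-11} = 0 - - \frac{1}{11} = 0 + \frac{1}{11} = \frac{1}{11} \approx 0.090909$)
$b^{2} = \left(\frac{1}{11}\right)^{2} = \frac{1}{121}$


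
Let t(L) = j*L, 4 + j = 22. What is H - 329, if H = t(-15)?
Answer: -599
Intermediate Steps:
j = 18 (j = -4 + 22 = 18)
t(L) = 18*L
H = -270 (H = 18*(-15) = -270)
H - 329 = -270 - 329 = -599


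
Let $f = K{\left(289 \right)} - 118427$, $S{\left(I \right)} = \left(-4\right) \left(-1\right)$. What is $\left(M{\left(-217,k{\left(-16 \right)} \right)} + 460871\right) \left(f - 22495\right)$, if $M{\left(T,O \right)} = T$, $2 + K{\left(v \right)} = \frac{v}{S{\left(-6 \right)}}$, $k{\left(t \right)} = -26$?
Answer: $- \frac{129767844089}{2} \approx -6.4884 \cdot 10^{10}$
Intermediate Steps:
$S{\left(I \right)} = 4$
$K{\left(v \right)} = -2 + \frac{v}{4}$
$f = - \frac{473427}{4}$ ($f = \left(-2 + \frac{1}{4} \cdot 289\right) - 118427 = \left(-2 + \frac{289}{4}\right) - 118427 = \frac{281}{4} - 118427 = - \frac{473427}{4} \approx -1.1836 \cdot 10^{5}$)
$\left(M{\left(-217,k{\left(-16 \right)} \right)} + 460871\right) \left(f - 22495\right) = \left(-217 + 460871\right) \left(- \frac{473427}{4} - 22495\right) = 460654 \left(- \frac{473427}{4} + \left(-208584 + 186089\right)\right) = 460654 \left(- \frac{473427}{4} - 22495\right) = 460654 \left(- \frac{563407}{4}\right) = - \frac{129767844089}{2}$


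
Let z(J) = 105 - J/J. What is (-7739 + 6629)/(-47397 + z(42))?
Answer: 1110/47293 ≈ 0.023471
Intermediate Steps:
z(J) = 104 (z(J) = 105 - 1*1 = 105 - 1 = 104)
(-7739 + 6629)/(-47397 + z(42)) = (-7739 + 6629)/(-47397 + 104) = -1110/(-47293) = -1110*(-1/47293) = 1110/47293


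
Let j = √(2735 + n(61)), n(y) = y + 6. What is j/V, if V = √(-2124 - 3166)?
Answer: -I*√7005/115 ≈ -0.72779*I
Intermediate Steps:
n(y) = 6 + y
j = √2802 (j = √(2735 + (6 + 61)) = √(2735 + 67) = √2802 ≈ 52.934)
V = 23*I*√10 (V = √(-5290) = 23*I*√10 ≈ 72.732*I)
j/V = √2802/((23*I*√10)) = √2802*(-I*√10/230) = -I*√7005/115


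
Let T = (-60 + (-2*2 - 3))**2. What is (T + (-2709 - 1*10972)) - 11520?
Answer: -20712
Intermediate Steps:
T = 4489 (T = (-60 + (-4 - 3))**2 = (-60 - 7)**2 = (-67)**2 = 4489)
(T + (-2709 - 1*10972)) - 11520 = (4489 + (-2709 - 1*10972)) - 11520 = (4489 + (-2709 - 10972)) - 11520 = (4489 - 13681) - 11520 = -9192 - 11520 = -20712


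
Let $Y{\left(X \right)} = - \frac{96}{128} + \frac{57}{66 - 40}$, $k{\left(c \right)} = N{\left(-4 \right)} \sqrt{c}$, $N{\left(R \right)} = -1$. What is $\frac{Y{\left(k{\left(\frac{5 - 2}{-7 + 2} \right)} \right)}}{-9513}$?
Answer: $- \frac{25}{164892} \approx -0.00015161$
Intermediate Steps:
$k{\left(c \right)} = - \sqrt{c}$
$Y{\left(X \right)} = \frac{75}{52}$ ($Y{\left(X \right)} = \left(-96\right) \frac{1}{128} + \frac{57}{66 - 40} = - \frac{3}{4} + \frac{57}{26} = \frac{75}{52}$)
$\frac{Y{\left(k{\left(\frac{5 - 2}{-7 + 2} \right)} \right)}}{-9513} = \frac{75}{52 \left(-9513\right)} = \frac{75}{52} \left(- \frac{1}{9513}\right) = - \frac{25}{164892}$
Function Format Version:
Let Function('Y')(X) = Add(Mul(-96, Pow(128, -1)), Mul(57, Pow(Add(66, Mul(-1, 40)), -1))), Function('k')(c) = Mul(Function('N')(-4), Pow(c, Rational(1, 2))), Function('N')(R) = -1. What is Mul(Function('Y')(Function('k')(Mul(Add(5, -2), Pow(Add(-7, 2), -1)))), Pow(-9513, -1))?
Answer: Rational(-25, 164892) ≈ -0.00015161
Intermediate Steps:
Function('k')(c) = Mul(-1, Pow(c, Rational(1, 2)))
Function('Y')(X) = Rational(75, 52) (Function('Y')(X) = Add(Mul(-96, Rational(1, 128)), Mul(57, Pow(Add(66, -40), -1))) = Add(Rational(-3, 4), Mul(57, Pow(26, -1))) = Add(Rational(-3, 4), Mul(57, Rational(1, 26))) = Add(Rational(-3, 4), Rational(57, 26)) = Rational(75, 52))
Mul(Function('Y')(Function('k')(Mul(Add(5, -2), Pow(Add(-7, 2), -1)))), Pow(-9513, -1)) = Mul(Rational(75, 52), Pow(-9513, -1)) = Mul(Rational(75, 52), Rational(-1, 9513)) = Rational(-25, 164892)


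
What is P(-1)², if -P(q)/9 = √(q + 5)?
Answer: 324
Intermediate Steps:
P(q) = -9*√(5 + q) (P(q) = -9*√(q + 5) = -9*√(5 + q))
P(-1)² = (-9*√(5 - 1))² = (-9*√4)² = (-9*2)² = (-18)² = 324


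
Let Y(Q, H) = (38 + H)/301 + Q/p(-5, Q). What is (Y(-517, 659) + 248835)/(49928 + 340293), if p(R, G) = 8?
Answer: 599044639/939652168 ≈ 0.63752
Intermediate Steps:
Y(Q, H) = 38/301 + Q/8 + H/301 (Y(Q, H) = (38 + H)/301 + Q/8 = (38 + H)*(1/301) + Q*(⅛) = (38/301 + H/301) + Q/8 = 38/301 + Q/8 + H/301)
(Y(-517, 659) + 248835)/(49928 + 340293) = ((38/301 + (⅛)*(-517) + (1/301)*659) + 248835)/(49928 + 340293) = ((38/301 - 517/8 + 659/301) + 248835)/390221 = (-150041/2408 + 248835)*(1/390221) = (599044639/2408)*(1/390221) = 599044639/939652168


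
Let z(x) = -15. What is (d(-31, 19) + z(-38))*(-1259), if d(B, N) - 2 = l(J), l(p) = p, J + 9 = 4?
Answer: 22662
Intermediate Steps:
J = -5 (J = -9 + 4 = -5)
d(B, N) = -3 (d(B, N) = 2 - 5 = -3)
(d(-31, 19) + z(-38))*(-1259) = (-3 - 15)*(-1259) = -18*(-1259) = 22662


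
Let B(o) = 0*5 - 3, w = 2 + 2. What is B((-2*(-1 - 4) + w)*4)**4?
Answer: 81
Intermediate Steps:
w = 4
B(o) = -3 (B(o) = 0 - 3 = -3)
B((-2*(-1 - 4) + w)*4)**4 = (-3)**4 = 81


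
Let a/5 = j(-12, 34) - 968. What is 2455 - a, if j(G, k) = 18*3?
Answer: 7025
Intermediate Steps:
j(G, k) = 54
a = -4570 (a = 5*(54 - 968) = 5*(-914) = -4570)
2455 - a = 2455 - 1*(-4570) = 2455 + 4570 = 7025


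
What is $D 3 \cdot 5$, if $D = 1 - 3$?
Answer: $-30$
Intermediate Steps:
$D = -2$ ($D = 1 - 3 = -2$)
$D 3 \cdot 5 = \left(-2\right) 3 \cdot 5 = \left(-6\right) 5 = -30$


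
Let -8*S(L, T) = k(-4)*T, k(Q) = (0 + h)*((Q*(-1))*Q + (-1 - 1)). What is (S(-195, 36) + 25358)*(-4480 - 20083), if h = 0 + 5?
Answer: -632816569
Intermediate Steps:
h = 5
k(Q) = -10 - 5*Q² (k(Q) = (0 + 5)*((Q*(-1))*Q + (-1 - 1)) = 5*((-Q)*Q - 2) = 5*(-Q² - 2) = 5*(-2 - Q²) = -10 - 5*Q²)
S(L, T) = 45*T/4 (S(L, T) = -(-10 - 5*(-4)²)*T/8 = -(-10 - 5*16)*T/8 = -(-10 - 80)*T/8 = -(-45)*T/4 = 45*T/4)
(S(-195, 36) + 25358)*(-4480 - 20083) = ((45/4)*36 + 25358)*(-4480 - 20083) = (405 + 25358)*(-24563) = 25763*(-24563) = -632816569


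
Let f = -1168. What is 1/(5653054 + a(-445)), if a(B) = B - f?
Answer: 1/5653777 ≈ 1.7687e-7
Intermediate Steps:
a(B) = 1168 + B (a(B) = B - 1*(-1168) = B + 1168 = 1168 + B)
1/(5653054 + a(-445)) = 1/(5653054 + (1168 - 445)) = 1/(5653054 + 723) = 1/5653777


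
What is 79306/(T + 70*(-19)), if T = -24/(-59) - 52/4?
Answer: -4679054/79213 ≈ -59.069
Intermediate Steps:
T = -743/59 (T = -24*(-1/59) - 52*¼ = 24/59 - 13 = -743/59 ≈ -12.593)
79306/(T + 70*(-19)) = 79306/(-743/59 + 70*(-19)) = 79306/(-743/59 - 1330) = 79306/(-79213/59) = 79306*(-59/79213) = -4679054/79213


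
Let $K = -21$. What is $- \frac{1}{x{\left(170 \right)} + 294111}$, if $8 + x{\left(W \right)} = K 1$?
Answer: $- \frac{1}{294082} \approx -3.4004 \cdot 10^{-6}$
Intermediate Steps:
$x{\left(W \right)} = -29$ ($x{\left(W \right)} = -8 - 21 = -29$)
$- \frac{1}{x{\left(170 \right)} + 294111} = - \frac{1}{-29 + 294111} = - \frac{1}{294082}$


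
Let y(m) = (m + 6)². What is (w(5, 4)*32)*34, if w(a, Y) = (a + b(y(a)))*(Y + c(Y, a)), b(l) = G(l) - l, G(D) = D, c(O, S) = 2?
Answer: 32640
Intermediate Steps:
y(m) = (6 + m)²
b(l) = 0 (b(l) = l - l = 0)
w(a, Y) = a*(2 + Y) (w(a, Y) = (a + 0)*(Y + 2) = a*(2 + Y))
(w(5, 4)*32)*34 = ((5*(2 + 4))*32)*34 = ((5*6)*32)*34 = (30*32)*34 = 960*34 = 32640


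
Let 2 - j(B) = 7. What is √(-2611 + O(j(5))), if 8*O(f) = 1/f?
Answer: I*√1044410/20 ≈ 51.098*I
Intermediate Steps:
j(B) = -5 (j(B) = 2 - 1*7 = 2 - 7 = -5)
O(f) = 1/(8*f)
√(-2611 + O(j(5))) = √(-2611 + (⅛)/(-5)) = √(-2611 + (⅛)*(-⅕)) = √(-2611 - 1/40) = √(-104441/40) = I*√1044410/20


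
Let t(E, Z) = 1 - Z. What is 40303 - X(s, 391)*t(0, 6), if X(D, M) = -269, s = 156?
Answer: 38958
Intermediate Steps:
40303 - X(s, 391)*t(0, 6) = 40303 - (-269)*(1 - 1*6) = 40303 - (-269)*(1 - 6) = 40303 - (-269)*(-5) = 40303 - 1*1345 = 40303 - 1345 = 38958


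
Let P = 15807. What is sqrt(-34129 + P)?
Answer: I*sqrt(18322) ≈ 135.36*I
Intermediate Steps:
sqrt(-34129 + P) = sqrt(-34129 + 15807) = sqrt(-18322) = I*sqrt(18322)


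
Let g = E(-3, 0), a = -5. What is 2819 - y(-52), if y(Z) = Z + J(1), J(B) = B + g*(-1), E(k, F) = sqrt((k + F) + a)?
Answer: 2870 + 2*I*sqrt(2) ≈ 2870.0 + 2.8284*I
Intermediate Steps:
E(k, F) = sqrt(-5 + F + k) (E(k, F) = sqrt((k + F) - 5) = sqrt((F + k) - 5) = sqrt(-5 + F + k))
g = 2*I*sqrt(2) (g = sqrt(-5 + 0 - 3) = sqrt(-8) = 2*I*sqrt(2) ≈ 2.8284*I)
J(B) = B - 2*I*sqrt(2) (J(B) = B + (2*I*sqrt(2))*(-1) = B - 2*I*sqrt(2))
y(Z) = 1 + Z - 2*I*sqrt(2) (y(Z) = Z + (1 - 2*I*sqrt(2)) = 1 + Z - 2*I*sqrt(2))
2819 - y(-52) = 2819 - (1 - 52 - 2*I*sqrt(2)) = 2819 - (-51 - 2*I*sqrt(2)) = 2819 + (51 + 2*I*sqrt(2)) = 2870 + 2*I*sqrt(2)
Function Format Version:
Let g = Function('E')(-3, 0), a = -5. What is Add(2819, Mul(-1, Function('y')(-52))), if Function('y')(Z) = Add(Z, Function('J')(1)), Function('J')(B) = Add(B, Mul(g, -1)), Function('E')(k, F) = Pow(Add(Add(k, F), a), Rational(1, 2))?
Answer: Add(2870, Mul(2, I, Pow(2, Rational(1, 2)))) ≈ Add(2870.0, Mul(2.8284, I))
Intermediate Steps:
Function('E')(k, F) = Pow(Add(-5, F, k), Rational(1, 2)) (Function('E')(k, F) = Pow(Add(Add(k, F), -5), Rational(1, 2)) = Pow(Add(Add(F, k), -5), Rational(1, 2)) = Pow(Add(-5, F, k), Rational(1, 2)))
g = Mul(2, I, Pow(2, Rational(1, 2))) (g = Pow(Add(-5, 0, -3), Rational(1, 2)) = Pow(-8, Rational(1, 2)) = Mul(2, I, Pow(2, Rational(1, 2))) ≈ Mul(2.8284, I))
Function('J')(B) = Add(B, Mul(-2, I, Pow(2, Rational(1, 2)))) (Function('J')(B) = Add(B, Mul(Mul(2, I, Pow(2, Rational(1, 2))), -1)) = Add(B, Mul(-2, I, Pow(2, Rational(1, 2)))))
Function('y')(Z) = Add(1, Z, Mul(-2, I, Pow(2, Rational(1, 2)))) (Function('y')(Z) = Add(Z, Add(1, Mul(-2, I, Pow(2, Rational(1, 2))))) = Add(1, Z, Mul(-2, I, Pow(2, Rational(1, 2)))))
Add(2819, Mul(-1, Function('y')(-52))) = Add(2819, Mul(-1, Add(1, -52, Mul(-2, I, Pow(2, Rational(1, 2)))))) = Add(2819, Mul(-1, Add(-51, Mul(-2, I, Pow(2, Rational(1, 2)))))) = Add(2819, Add(51, Mul(2, I, Pow(2, Rational(1, 2))))) = Add(2870, Mul(2, I, Pow(2, Rational(1, 2))))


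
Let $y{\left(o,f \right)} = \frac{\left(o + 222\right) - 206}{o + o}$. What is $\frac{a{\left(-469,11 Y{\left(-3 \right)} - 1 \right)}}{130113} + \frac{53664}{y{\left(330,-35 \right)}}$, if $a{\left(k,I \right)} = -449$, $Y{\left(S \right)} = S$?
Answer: $\frac{2304186652883}{22509549} \approx 1.0236 \cdot 10^{5}$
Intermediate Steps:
$y{\left(o,f \right)} = \frac{16 + o}{2 o}$ ($y{\left(o,f \right)} = \frac{\left(222 + o\right) - 206}{2 o} = \left(16 + o\right) \frac{1}{2 o} = \frac{16 + o}{2 o}$)
$\frac{a{\left(-469,11 Y{\left(-3 \right)} - 1 \right)}}{130113} + \frac{53664}{y{\left(330,-35 \right)}} = - \frac{449}{130113} + \frac{53664}{\frac{1}{2} \cdot \frac{1}{330} \left(16 + 330\right)} = \left(-449\right) \frac{1}{130113} + \frac{53664}{\frac{1}{2} \cdot \frac{1}{330} \cdot 346} = - \frac{449}{130113} + \frac{53664}{\frac{173}{330}} = - \frac{449}{130113} + 53664 \cdot \frac{330}{173} = - \frac{449}{130113} + \frac{17709120}{173} = \frac{2304186652883}{22509549}$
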